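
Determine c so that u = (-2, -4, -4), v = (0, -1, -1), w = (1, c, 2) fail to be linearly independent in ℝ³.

The set is linearly dependent precisely when det[u; v; w] = 0.
Expanding, det = 4 - 2*c.
This vanishes exactly when c = 2.

c = 2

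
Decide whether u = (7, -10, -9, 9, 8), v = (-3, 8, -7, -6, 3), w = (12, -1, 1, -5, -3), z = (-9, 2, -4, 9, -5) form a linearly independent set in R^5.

Row-reduce the matrix whose columns are u, v, w, z.
The reduction yields 4 nonzero rows, so the rank is 4.
Since rank = 4 (the number of vectors), the set is linearly independent.

linearly independent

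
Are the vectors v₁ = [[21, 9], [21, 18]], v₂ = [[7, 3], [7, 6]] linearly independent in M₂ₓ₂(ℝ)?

linearly dependent

Take coordinates with respect to the standard basis {E₁₁, E₁₂, E₂₁, E₂₂}.
One vector is a scalar multiple of another, so the set is dependent.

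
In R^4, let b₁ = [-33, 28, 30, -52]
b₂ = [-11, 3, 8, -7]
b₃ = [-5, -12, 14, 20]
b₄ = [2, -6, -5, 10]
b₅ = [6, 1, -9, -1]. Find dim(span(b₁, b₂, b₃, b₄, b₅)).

Put the 4×5 matrix [b₁|b₂|b₃|b₄|b₅] into echelon form.
Reduction leaves 3 leading entries, giving rank 3.
(With 5 elements in a 4-dimensional space the rank is at most 4.)

3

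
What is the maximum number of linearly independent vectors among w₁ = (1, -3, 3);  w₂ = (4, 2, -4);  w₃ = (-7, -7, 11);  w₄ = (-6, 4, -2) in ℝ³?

2

Apply Gaussian elimination to the matrix whose rows are w₁, w₂, w₃, w₄.
The echelon form has 2 nonzero rows, so the rank is 2.
(With 4 elements in a 3-dimensional space the rank is at most 3.)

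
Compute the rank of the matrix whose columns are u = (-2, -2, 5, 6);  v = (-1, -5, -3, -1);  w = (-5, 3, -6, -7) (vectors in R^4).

Apply Gaussian elimination to the matrix whose rows are u, v, w.
There are 3 pivot columns, so rank = 3.

rank 3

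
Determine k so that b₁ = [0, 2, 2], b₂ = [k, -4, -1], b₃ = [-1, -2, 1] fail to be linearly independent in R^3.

k = -1

The vectors are dependent exactly when the determinant of the matrix with rows b₁, b₂, b₃ vanishes.
Expanding, det = -6*k - 6.
This vanishes exactly when k = -1.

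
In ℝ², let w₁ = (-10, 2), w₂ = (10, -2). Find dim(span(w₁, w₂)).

Row-reduce the 2×2 matrix with these as rows.
The echelon form has 1 nonzero row, so the rank is 1.

dim = 1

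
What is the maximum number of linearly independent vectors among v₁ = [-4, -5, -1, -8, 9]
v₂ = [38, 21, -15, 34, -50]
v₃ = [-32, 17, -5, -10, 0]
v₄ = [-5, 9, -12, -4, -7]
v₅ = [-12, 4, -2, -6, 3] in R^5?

3

Row-reduce the 5×5 matrix with these as rows.
Reduction leaves 3 leading entries, giving rank 3.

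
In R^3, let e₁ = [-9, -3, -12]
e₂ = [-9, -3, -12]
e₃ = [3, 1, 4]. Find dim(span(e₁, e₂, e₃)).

dim = 1

Apply Gaussian elimination to the matrix whose rows are e₁, e₂, e₃.
The echelon form has 1 nonzero row, so the rank is 1.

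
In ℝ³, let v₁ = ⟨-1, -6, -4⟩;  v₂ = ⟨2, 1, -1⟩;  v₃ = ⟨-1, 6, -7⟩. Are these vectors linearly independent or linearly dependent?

linearly independent

Form the 3×3 matrix with these as columns; its determinant is -141.
A nonzero determinant means the columns are linearly independent.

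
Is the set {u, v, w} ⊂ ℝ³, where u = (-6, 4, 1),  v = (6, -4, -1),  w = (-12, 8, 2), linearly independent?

linearly dependent

The matrix [u|v|w] has determinant 0.
A zero determinant means the columns are linearly dependent.
Indeed u + v = 0.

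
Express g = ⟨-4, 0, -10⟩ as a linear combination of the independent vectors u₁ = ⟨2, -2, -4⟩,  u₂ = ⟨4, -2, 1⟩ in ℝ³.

g = 2u₁ - 2u₂

Write g = c₁u₁ + c₂u₂ and equate components.
Back-substitution yields (c₁, c₂) = (2, -2).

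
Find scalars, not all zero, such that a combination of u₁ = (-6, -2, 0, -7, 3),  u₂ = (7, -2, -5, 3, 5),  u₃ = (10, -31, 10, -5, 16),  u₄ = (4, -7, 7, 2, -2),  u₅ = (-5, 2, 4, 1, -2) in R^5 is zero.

Set up α₁u₁ + … + α₅u₅ = 0 and solve the homogeneous system.
A generator of the null space is (3, 3, -1, 3, 1).

3u₁ + 3u₂ - u₃ + 3u₄ + u₅ = 0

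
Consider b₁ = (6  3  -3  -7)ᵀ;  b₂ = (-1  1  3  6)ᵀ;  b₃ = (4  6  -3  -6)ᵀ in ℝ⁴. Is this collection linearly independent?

linearly independent

Row-reduce the matrix whose columns are b₁, b₂, b₃.
The reduction yields 3 nonzero rows, so the rank is 3.
Since rank = 3 (the number of vectors), the set is linearly independent.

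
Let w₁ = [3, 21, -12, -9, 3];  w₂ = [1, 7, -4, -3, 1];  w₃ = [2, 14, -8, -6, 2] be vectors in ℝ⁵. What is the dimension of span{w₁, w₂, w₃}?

dim = 1

Form the matrix with w₁, w₂, w₃ as columns and reduce.
There is 1 pivot column, so rank = 1.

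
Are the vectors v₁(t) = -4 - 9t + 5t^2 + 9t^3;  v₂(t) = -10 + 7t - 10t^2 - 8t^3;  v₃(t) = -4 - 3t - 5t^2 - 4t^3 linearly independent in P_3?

linearly independent

Take coordinates with respect to the standard basis {1, t, …, t^3}.
Row-reduce the matrix whose columns are v₁, v₂, v₃.
The reduction yields 3 nonzero rows, so the rank is 3.
Since rank = 3 (the number of vectors), the set is linearly independent.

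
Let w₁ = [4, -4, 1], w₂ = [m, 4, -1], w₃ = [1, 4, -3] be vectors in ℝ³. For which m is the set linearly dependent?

Dependence holds iff the 3×3 matrix [w₁ w₂ w₃] is singular.
Expanding, det = -8*m - 32.
Setting this to zero gives m = -4.

m = -4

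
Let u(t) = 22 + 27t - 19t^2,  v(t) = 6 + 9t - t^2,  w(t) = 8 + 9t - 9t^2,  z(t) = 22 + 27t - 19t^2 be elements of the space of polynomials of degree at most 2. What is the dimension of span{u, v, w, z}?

Use coordinates relative to {1, t, t^2}.
Apply Gaussian elimination to the matrix whose rows are u, v, w, z.
The echelon form has 2 nonzero rows, so the rank is 2.
(With 4 elements in a 3-dimensional space the rank is at most 3.)

2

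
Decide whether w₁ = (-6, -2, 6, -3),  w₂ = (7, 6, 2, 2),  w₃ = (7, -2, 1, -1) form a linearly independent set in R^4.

linearly independent

Row-reduce the matrix whose columns are w₁, w₂, w₃.
The reduction yields 3 nonzero rows, so the rank is 3.
Since rank = 3 (the number of vectors), the set is linearly independent.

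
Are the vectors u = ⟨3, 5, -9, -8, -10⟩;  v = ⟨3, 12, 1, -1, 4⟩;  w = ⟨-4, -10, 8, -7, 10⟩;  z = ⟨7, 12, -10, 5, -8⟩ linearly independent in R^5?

Row-reduce the matrix whose columns are u, v, w, z.
The reduction yields 4 nonzero rows, so the rank is 4.
Since rank = 4 (the number of vectors), the set is linearly independent.

linearly independent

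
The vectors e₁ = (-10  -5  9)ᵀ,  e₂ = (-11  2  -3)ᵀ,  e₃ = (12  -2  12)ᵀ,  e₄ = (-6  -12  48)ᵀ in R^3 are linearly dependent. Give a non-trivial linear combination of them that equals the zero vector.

Row-reduce the matrix with e₁, e₂, e₃, e₄ as columns; the null space gives the coefficients.
A generator of the null space is (2, 2, 3, -1).

2e₁ + 2e₂ + 3e₃ - e₄ = 0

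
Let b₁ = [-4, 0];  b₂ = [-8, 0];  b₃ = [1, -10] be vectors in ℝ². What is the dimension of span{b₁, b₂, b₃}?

2

Row-reduce the 3×2 matrix with these as rows.
Exactly 2 pivots survive; hence the rank is 2.
(With 3 elements in a 2-dimensional space the rank is at most 2.)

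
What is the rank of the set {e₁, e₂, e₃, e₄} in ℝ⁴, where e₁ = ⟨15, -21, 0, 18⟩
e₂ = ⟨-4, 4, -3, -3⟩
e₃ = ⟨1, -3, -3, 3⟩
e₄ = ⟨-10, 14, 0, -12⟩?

rank 2

Form the matrix with e₁, e₂, e₃, e₄ as columns and reduce.
Reduction leaves 2 leading entries, giving rank 2.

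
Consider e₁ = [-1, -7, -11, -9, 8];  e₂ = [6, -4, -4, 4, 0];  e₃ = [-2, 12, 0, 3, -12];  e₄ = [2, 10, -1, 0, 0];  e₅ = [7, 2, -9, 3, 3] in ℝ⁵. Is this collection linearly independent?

linearly independent

Row-reduce the matrix whose columns are e₁, e₂, e₃, e₄, e₅.
The reduction yields 5 nonzero rows, so the rank is 5.
Since rank = 5 (the number of vectors), the set is linearly independent.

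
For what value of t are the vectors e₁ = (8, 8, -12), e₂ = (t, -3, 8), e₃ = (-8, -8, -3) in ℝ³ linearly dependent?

Place the vectors as rows of a 3×3 matrix; dependence ⇔ determinant zero.
Cofactor expansion gives det = 120*t + 360.
Setting this to zero gives t = -3.

t = -3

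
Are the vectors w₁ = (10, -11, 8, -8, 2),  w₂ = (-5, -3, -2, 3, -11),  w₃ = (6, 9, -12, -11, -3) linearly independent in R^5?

linearly independent

Place the vectors as rows of a 3×5 matrix and reduce to echelon form.
The reduction yields 3 nonzero rows, so the rank is 3.
Since rank = 3 (the number of vectors), the set is linearly independent.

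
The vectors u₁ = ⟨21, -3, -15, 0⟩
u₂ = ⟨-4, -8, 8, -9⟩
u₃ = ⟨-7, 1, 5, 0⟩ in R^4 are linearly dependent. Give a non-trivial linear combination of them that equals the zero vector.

u₁ + 3u₃ = 0

Write the vectors as columns of a matrix and find a nonzero vector in its null space.
One solution (up to scaling) is (1, 0, 3).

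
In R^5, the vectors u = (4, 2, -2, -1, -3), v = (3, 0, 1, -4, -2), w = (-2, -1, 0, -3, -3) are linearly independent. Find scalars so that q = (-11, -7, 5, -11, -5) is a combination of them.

Since u, v, w are independent, the coefficients expressing q are uniquely determined by a linear system.
Back-substitution yields (a₁, a₂, a₃) = (-2, 1, 3).

q = -2u + v + 3w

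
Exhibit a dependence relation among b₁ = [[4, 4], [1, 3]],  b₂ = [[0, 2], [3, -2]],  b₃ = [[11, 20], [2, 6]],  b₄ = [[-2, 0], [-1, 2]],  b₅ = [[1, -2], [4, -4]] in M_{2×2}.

Pass to coordinate vectors relative to the basis {E₁₁, E₁₂, E₂₁, E₂₂}.
Write the vectors as columns of a matrix and find a nonzero vector in its null space.
A generator of the null space is (2, 3, -1, -3, -3).

2b₁ + 3b₂ - b₃ - 3b₄ - 3b₅ = 0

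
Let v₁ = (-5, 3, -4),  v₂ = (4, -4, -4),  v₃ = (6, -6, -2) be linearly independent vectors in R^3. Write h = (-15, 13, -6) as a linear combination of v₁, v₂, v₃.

h = v₁ + 2v₂ - 3v₃

Set up the augmented matrix [v₁ | v₂ | v₃ | h] and row-reduce.
Back-substitution yields (α₁, α₂, α₃) = (1, 2, -3).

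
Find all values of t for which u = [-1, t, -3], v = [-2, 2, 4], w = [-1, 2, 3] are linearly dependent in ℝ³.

Place the vectors as rows of a 3×3 matrix; dependence ⇔ determinant zero.
Expanding, det = 2*t + 8.
Solving 2*t + 8 = 0 yields t = -4.

t = -4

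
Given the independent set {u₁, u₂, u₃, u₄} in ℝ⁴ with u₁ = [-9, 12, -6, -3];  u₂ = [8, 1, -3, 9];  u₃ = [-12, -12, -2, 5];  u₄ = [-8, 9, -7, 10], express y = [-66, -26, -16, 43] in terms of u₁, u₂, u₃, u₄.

Since u₁, u₂, u₃, u₄ are independent, the coefficients expressing y are uniquely determined by a linear system.
Back-substitution yields (α₁, …, α₄) = (-2, -2, 3, 4).

y = -2u₁ - 2u₂ + 3u₃ + 4u₄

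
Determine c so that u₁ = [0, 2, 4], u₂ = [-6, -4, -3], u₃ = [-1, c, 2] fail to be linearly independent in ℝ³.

c = 7/12

The set is linearly dependent precisely when det[u₁; u₂; u₃] = 0.
Cofactor expansion gives det = 14 - 24*c.
This vanishes exactly when c = 7/12.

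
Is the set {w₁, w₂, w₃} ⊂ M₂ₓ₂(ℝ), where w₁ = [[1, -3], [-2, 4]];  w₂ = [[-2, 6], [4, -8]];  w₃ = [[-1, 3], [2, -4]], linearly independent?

Write each element as a coordinate vector in ℝ⁴ using {E₁₁, E₁₂, E₂₁, E₂₂}.
Row-reduce the matrix whose columns are w₁, w₂, w₃.
The reduction yields 1 nonzero row, so the rank is 1.
Since rank 1 < 3, the set is linearly dependent.

linearly dependent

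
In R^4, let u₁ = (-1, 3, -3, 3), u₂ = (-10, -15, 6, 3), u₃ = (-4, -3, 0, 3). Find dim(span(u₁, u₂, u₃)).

dim = 2

Put the 4×3 matrix [u₁|u₂|u₃] into echelon form.
Reduction leaves 2 leading entries, giving rank 2.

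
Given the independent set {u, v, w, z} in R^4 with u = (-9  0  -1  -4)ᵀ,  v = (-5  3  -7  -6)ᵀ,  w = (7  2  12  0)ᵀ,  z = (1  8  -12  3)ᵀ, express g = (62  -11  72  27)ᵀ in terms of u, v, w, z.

g = -3u - 3v + 3w - z

Write g = α₁u + … + α₄z and equate components.
The system has the unique solution (α₁, …, α₄) = (-3, -3, 3, -1).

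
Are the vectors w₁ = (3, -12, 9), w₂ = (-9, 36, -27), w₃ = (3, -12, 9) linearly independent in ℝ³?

linearly dependent

One vector is a scalar multiple of another, so the set is dependent.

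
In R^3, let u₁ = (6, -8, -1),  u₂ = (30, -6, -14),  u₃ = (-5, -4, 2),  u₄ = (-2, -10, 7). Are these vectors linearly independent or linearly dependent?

There are 4 vectors in a 3-dimensional space, so they cannot be linearly independent.

linearly dependent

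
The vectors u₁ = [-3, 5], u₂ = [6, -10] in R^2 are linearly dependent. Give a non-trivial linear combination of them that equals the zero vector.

2u₁ + u₂ = 0

Solve the homogeneous system with u₁, u₂ as columns by row-reducing the coefficient matrix.
One solution (up to scaling) is (2, 1).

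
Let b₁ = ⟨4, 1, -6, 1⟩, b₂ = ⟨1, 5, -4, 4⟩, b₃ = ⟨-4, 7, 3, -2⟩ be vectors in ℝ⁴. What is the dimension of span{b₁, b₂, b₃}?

Row-reduce the 3×4 matrix with these as rows.
The echelon form has 3 nonzero rows, so the rank is 3.

3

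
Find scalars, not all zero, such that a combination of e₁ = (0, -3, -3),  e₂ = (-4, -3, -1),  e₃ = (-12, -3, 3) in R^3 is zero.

Write the vectors as columns of a matrix and find a nonzero vector in its null space.
The free variable yields coefficients (2, -3, 1) (any nonzero multiple also works).

2e₁ - 3e₂ + e₃ = 0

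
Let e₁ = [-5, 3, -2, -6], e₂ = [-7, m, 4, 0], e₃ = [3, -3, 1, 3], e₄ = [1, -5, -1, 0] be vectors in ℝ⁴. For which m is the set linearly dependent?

m = 29

Dependence holds iff the 4×4 matrix [e₁ e₂ e₃ e₄] is singular.
Cofactor expansion gives det = 3*m - 87.
Setting this to zero gives m = 29.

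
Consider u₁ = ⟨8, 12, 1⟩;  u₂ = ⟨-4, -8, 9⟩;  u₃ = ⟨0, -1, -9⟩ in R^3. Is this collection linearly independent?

Row-reduce the matrix whose columns are u₁, u₂, u₃.
The reduction yields 3 nonzero rows, so the rank is 3.
Since rank = 3 (the number of vectors), the set is linearly independent.

linearly independent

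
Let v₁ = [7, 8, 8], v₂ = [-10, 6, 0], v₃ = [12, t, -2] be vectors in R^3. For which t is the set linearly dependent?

t = -41/4

Place the vectors as rows of a 3×3 matrix; dependence ⇔ determinant zero.
The determinant works out to -80*t - 820.
Solving -80*t - 820 = 0 yields t = -41/4.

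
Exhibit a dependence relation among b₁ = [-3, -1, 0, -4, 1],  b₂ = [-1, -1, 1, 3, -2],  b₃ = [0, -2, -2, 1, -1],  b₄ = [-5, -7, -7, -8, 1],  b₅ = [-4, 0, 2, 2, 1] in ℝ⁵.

2b₁ - b₂ + 3b₃ - b₄ = 0

Write the vectors as columns of a matrix and find a nonzero vector in its null space.
A generator of the null space is (2, -1, 3, -1, 0).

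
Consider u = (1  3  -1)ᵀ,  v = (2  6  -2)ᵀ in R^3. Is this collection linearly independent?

One vector is a scalar multiple of another, so the set is dependent.

linearly dependent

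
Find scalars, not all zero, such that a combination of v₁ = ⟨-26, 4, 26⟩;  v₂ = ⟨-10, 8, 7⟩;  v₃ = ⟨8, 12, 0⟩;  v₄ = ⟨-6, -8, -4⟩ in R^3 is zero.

v₁ - 2v₂ + 3v₃ + 3v₄ = 0

Row-reduce the matrix with v₁, v₂, v₃, v₄ as columns; the null space gives the coefficients.
A generator of the null space is (1, -2, 3, 3).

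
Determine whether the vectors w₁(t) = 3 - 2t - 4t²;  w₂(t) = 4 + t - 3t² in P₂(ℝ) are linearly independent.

linearly independent

Take coordinates with respect to the standard basis {1, t, t²}.
Place the vectors as rows of a 2×3 matrix and reduce to echelon form.
The reduction yields 2 nonzero rows, so the rank is 2.
Since rank = 2 (the number of vectors), the set is linearly independent.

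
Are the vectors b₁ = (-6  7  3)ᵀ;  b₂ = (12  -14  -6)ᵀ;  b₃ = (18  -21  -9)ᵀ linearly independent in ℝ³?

linearly dependent

Form the 3×3 matrix with these as columns; its determinant is 0.
A zero determinant means the columns are linearly dependent.
Indeed 2b₁ + b₂ = 0.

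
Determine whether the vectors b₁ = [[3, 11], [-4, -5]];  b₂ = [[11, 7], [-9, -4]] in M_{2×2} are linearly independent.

linearly independent

Write each element as a coordinate vector in ℝ⁴ using {E₁₁, E₁₂, E₂₁, E₂₂}.
Place the vectors as rows of a 2×4 matrix and reduce to echelon form.
The reduction yields 2 nonzero rows, so the rank is 2.
Since rank = 2 (the number of vectors), the set is linearly independent.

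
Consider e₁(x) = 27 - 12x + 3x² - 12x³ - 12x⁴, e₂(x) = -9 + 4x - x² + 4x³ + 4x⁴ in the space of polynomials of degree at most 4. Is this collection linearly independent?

linearly dependent

Take coordinates with respect to the standard basis {1, x, …, x⁴}.
Place the vectors as rows of a 2×5 matrix and reduce to echelon form.
The reduction yields 1 nonzero row, so the rank is 1.
Since rank 1 < 2, the set is linearly dependent.
Indeed e₁ + 3e₂ = 0.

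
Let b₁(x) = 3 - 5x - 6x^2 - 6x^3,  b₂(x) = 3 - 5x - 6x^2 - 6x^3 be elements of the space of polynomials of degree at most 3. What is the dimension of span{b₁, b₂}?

1

Represent each element by its coordinate vector in ℝ⁴.
Row-reduce the 2×4 matrix with these as rows.
The echelon form has 1 nonzero row, so the rank is 1.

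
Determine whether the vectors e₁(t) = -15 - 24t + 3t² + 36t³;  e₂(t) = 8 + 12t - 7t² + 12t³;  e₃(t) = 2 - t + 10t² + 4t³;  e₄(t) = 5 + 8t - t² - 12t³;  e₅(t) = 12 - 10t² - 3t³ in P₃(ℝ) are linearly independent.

Write each element as a coordinate vector in ℝ⁴ using {1, t, …, t³}.
There are 5 vectors in a 4-dimensional space, so they cannot be linearly independent.

linearly dependent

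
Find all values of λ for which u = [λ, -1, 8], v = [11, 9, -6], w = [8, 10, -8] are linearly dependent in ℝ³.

The set is linearly dependent precisely when det[u; v; w] = 0.
The determinant works out to 264 - 12*λ.
This vanishes exactly when λ = 22.

λ = 22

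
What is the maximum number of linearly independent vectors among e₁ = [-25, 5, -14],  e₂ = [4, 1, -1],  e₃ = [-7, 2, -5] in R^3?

Apply Gaussian elimination to the matrix whose rows are e₁, e₂, e₃.
Exactly 2 pivots survive; hence the rank is 2.

2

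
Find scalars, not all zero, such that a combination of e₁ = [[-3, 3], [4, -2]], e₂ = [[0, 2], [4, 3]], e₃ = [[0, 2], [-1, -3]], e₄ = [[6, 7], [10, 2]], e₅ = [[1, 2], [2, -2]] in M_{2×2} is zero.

e₁ - 2e₂ + e₄ - 3e₅ = 0

Pass to coordinate vectors relative to the basis {E₁₁, E₁₂, E₂₁, E₂₂}.
Solve the homogeneous system with e₁, e₂, e₃, e₄, e₅ as columns by row-reducing the coefficient matrix.
One solution (up to scaling) is (1, -2, 0, 1, -3).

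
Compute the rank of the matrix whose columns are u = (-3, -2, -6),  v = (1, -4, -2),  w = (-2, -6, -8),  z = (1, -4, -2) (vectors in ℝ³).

rank 2

Put the 3×4 matrix [u|v|w|z] into echelon form.
The echelon form has 2 nonzero rows, so the rank is 2.
(With 4 elements in a 3-dimensional space the rank is at most 3.)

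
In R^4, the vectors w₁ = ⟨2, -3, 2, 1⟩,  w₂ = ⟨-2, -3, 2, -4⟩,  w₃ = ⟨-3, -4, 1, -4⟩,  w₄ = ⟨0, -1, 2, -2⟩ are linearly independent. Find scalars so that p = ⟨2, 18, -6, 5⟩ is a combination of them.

Write p = α₁w₁ + … + α₄w₄ and equate components.
Back-substitution yields (α₁, …, α₄) = (-3, -1, -2, 2).

p = -3w₁ - w₂ - 2w₃ + 2w₄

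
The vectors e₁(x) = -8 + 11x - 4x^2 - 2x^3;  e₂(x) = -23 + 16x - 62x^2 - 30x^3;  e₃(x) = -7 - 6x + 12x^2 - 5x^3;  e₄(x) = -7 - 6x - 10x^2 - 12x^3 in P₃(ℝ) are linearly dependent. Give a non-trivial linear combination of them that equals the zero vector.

2e₁ - e₂ - 2e₃ + 3e₄ = 0

Take coordinates with respect to {1, x, …, x^3}.
Write the vectors as columns of a matrix and find a nonzero vector in its null space.
One solution (up to scaling) is (2, -1, -2, 3).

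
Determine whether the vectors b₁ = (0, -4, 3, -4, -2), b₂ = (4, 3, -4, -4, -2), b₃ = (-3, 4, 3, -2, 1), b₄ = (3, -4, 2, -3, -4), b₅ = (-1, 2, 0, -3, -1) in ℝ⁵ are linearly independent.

linearly independent

Form the 5×5 matrix with these as columns; its determinant is -805.
A nonzero determinant means the columns are linearly independent.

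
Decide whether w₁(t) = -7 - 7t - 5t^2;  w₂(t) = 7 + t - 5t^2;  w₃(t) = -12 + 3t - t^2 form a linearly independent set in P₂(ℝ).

Write each element as a coordinate vector in ℝ³ using {1, t, t^2}.
Row-reduce the matrix whose columns are w₁, w₂, w₃.
The reduction yields 3 nonzero rows, so the rank is 3.
Since rank = 3 (the number of vectors), the set is linearly independent.

linearly independent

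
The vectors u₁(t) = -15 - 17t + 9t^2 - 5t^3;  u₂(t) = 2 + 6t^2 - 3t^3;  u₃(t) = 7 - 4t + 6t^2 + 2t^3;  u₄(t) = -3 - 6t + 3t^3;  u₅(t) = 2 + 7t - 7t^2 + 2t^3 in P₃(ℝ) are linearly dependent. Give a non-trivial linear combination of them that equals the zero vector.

Pass to coordinate vectors relative to the basis {1, t, …, t^3}.
Set up α₁u₁ + … + α₅u₅ = 0 and solve the homogeneous system.
A generator of the null space is (1, 1, 1, 0, 3).

u₁ + u₂ + u₃ + 3u₅ = 0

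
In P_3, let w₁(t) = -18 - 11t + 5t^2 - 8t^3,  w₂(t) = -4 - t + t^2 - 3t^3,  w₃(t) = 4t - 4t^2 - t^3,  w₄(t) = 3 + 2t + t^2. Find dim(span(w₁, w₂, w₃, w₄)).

3

Represent each element by its coordinate vector in ℝ⁴.
Form the matrix with w₁, w₂, w₃, w₄ as columns and reduce.
The echelon form has 3 nonzero rows, so the rank is 3.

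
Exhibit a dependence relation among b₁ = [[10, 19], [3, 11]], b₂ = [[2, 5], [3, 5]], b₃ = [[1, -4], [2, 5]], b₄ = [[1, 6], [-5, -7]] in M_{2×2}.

b₁ - 3b₂ - 2b₃ - 2b₄ = 0

Pass to coordinate vectors relative to the basis {E₁₁, E₁₂, E₂₁, E₂₂}.
Solve the homogeneous system with b₁, b₂, b₃, b₄ as columns by row-reducing the coefficient matrix.
One solution (up to scaling) is (1, -3, -2, -2).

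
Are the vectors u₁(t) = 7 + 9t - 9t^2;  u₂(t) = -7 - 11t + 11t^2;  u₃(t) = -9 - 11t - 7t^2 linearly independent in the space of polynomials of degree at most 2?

Write each element as a coordinate vector in ℝ³ using {1, t, t^2}.
Form the 3×3 matrix with these as columns; its determinant is 252.
A nonzero determinant means the columns are linearly independent.

linearly independent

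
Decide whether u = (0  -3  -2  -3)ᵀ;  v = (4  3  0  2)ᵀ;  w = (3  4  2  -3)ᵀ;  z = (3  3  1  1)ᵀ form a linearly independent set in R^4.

Form the 4×4 matrix with these as columns; its determinant is 25.
A nonzero determinant means the columns are linearly independent.

linearly independent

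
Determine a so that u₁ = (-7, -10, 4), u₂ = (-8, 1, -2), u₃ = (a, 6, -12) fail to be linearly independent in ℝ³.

Dependence holds iff the 3×3 matrix [u₁ u₂ u₃] is singular.
The determinant works out to 16*a + 768.
This vanishes exactly when a = -48.

a = -48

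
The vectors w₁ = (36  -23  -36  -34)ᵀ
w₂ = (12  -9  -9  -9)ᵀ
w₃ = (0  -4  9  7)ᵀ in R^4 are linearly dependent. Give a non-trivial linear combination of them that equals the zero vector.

Set up α₁w₁ + … + α₃w₃ = 0 and solve the homogeneous system.
The free variable yields coefficients (1, -3, 1) (any nonzero multiple also works).

w₁ - 3w₂ + w₃ = 0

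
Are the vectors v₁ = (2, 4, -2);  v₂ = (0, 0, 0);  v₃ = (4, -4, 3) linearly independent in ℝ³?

linearly dependent

One of the vectors is the zero vector, so the set is linearly dependent.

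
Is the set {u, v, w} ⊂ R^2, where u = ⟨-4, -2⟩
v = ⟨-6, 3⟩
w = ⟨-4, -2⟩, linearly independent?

linearly dependent

There are 3 vectors in a 2-dimensional space, so they cannot be linearly independent.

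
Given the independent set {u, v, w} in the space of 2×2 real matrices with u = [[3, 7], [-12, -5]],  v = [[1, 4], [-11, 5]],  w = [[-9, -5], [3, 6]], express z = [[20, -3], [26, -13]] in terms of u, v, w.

Take coordinate vectors relative to {E₁₁, E₁₂, E₂₁, E₂₂}.
Write z = a₁u + … + a₃w and equate components.
The system has the unique solution (a₁, a₂, a₃) = (-2, -1, -3).

z = -2u - v - 3w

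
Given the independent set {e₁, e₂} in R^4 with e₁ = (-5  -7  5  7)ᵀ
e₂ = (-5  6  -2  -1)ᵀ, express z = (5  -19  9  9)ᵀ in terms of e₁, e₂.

z = e₁ - 2e₂

Since e₁, e₂ are independent, the coefficients expressing z are uniquely determined by a linear system.
Back-substitution yields (α₁, α₂) = (1, -2).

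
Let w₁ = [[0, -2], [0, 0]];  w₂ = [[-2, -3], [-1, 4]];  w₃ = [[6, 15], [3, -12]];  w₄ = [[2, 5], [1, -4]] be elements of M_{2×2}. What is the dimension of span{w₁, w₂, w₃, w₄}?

2

Represent each element by its coordinate vector in ℝ⁴.
Row-reduce the 4×4 matrix with these as rows.
Reduction leaves 2 leading entries, giving rank 2.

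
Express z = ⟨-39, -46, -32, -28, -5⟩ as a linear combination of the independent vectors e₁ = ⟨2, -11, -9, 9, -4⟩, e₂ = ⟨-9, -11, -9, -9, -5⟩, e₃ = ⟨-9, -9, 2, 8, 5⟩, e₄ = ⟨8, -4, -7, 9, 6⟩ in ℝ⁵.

Since e₁, e₂, e₃, e₄ are independent, the coefficients expressing z are uniquely determined by a linear system.
Row-reducing the augmented matrix gives the unique coefficients (c₁, …, c₄) = (-1, 4, 1, 1).

z = -e₁ + 4e₂ + e₃ + e₄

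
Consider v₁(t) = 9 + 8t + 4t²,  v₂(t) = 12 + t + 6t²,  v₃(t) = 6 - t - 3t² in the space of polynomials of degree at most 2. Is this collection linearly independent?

Take coordinates with respect to the standard basis {1, t, t²}.
Form the 3×3 matrix with these as columns; its determinant is 531.
A nonzero determinant means the columns are linearly independent.

linearly independent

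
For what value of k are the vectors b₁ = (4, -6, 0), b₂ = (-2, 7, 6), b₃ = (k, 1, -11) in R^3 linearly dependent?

k = -50/9

Place the vectors as rows of a 3×3 matrix; dependence ⇔ determinant zero.
The determinant works out to -36*k - 200.
Solving -36*k - 200 = 0 yields k = -50/9.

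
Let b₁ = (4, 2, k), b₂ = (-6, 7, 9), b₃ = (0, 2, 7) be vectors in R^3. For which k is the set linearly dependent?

Dependence holds iff the 3×3 matrix [b₁ b₂ b₃] is singular.
Cofactor expansion gives det = 208 - 12*k.
Setting this to zero gives k = 52/3.

k = 52/3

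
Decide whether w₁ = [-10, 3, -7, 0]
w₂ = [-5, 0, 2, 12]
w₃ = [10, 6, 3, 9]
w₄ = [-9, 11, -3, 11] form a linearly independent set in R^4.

linearly independent

Place the vectors as rows of a 4×4 matrix and reduce to echelon form.
The reduction yields 4 nonzero rows, so the rank is 4.
Since rank = 4 (the number of vectors), the set is linearly independent.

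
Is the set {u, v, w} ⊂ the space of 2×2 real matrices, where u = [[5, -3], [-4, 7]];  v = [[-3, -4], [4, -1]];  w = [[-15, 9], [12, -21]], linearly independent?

Take coordinates with respect to the standard basis {E₁₁, E₁₂, E₂₁, E₂₂}.
Row-reduce the matrix whose columns are u, v, w.
The reduction yields 2 nonzero rows, so the rank is 2.
Since rank 2 < 3, the set is linearly dependent.

linearly dependent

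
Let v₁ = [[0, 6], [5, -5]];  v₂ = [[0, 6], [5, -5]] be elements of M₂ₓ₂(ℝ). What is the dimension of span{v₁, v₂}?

Represent each element by its coordinate vector in ℝ⁴.
Form the matrix with v₁, v₂ as columns and reduce.
Reduction leaves 1 leading entry, giving rank 1.

dim = 1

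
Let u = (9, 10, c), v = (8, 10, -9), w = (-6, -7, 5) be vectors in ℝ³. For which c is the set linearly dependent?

c = -23/4

The vectors are dependent exactly when the determinant of the matrix with rows u, v, w vanishes.
Expanding, det = 4*c + 23.
This vanishes exactly when c = -23/4.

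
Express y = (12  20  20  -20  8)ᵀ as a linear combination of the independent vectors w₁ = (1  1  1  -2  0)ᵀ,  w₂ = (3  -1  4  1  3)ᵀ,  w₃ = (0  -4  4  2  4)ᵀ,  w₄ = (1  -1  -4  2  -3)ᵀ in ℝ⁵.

y = 4w₁ + 4w₂ - 4w₃ - 4w₄

Set up the augmented matrix [w₁ | w₂ | w₃ | w₄ | y] and row-reduce.
Row-reducing the augmented matrix gives the unique coefficients (α₁, …, α₄) = (4, 4, -4, -4).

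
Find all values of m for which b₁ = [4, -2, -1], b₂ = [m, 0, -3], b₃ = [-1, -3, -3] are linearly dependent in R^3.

The set is linearly dependent precisely when det[b₁; b₂; b₃] = 0.
Cofactor expansion gives det = -3*m - 42.
This vanishes exactly when m = -14.

m = -14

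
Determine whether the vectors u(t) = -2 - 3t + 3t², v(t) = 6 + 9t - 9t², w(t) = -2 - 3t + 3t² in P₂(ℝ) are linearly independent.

linearly dependent

Take coordinates with respect to the standard basis {1, t, t²}.
One vector is a scalar multiple of another, so the set is dependent.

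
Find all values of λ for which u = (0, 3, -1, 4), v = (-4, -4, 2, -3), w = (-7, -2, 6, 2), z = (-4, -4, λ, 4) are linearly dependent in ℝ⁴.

λ = 52

Place the vectors as rows of a 4×4 matrix; dependence ⇔ determinant zero.
Expanding, det = 364 - 7*λ.
Solving 364 - 7*λ = 0 yields λ = 52.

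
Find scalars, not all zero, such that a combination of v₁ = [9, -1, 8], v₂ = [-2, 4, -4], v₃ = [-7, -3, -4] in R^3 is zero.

v₁ + v₂ + v₃ = 0

Write the vectors as columns of a matrix and find a nonzero vector in its null space.
A generator of the null space is (1, 1, 1).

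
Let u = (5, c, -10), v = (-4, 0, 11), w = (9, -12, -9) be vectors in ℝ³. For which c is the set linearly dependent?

Place the vectors as rows of a 3×3 matrix; dependence ⇔ determinant zero.
The determinant works out to 63*c + 180.
Setting this to zero gives c = -20/7.

c = -20/7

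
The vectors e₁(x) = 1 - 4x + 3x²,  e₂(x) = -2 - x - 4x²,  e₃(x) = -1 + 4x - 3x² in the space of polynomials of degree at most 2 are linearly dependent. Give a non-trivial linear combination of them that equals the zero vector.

Write each element as a vector in ℝ³ using {1, x, x²}.
Write the vectors as columns of a matrix and find a nonzero vector in its null space.
One solution (up to scaling) is (1, 0, 1).

e₁ + e₃ = 0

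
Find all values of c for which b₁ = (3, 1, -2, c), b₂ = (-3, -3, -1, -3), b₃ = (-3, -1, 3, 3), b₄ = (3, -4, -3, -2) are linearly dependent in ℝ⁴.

Dependence holds iff the 4×4 matrix [b₁ b₂ b₃ b₄] is singular.
Expanding, det = 60*c + 84.
Setting this to zero gives c = -7/5.

c = -7/5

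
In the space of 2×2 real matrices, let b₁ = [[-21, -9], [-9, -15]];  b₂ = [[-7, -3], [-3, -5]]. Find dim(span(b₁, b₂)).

Represent each element by its coordinate vector in ℝ⁴.
Row-reduce the 2×4 matrix with these as rows.
Reduction leaves 1 leading entry, giving rank 1.

dim = 1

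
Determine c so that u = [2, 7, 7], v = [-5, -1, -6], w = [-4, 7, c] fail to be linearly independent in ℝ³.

Place the vectors as rows of a 3×3 matrix; dependence ⇔ determinant zero.
Cofactor expansion gives det = 33*c - 21.
Setting this to zero gives c = 7/11.

c = 7/11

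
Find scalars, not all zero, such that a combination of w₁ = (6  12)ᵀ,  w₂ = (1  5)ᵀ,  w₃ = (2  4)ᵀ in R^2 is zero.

Write the vectors as columns of a matrix and find a nonzero vector in its null space.
A generator of the null space is (1, 0, -3).

w₁ - 3w₃ = 0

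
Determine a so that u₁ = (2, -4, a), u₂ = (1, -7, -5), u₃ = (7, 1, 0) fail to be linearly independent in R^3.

Dependence holds iff the 3×3 matrix [u₁ u₂ u₃] is singular.
Expanding, det = 50*a + 150.
Setting this to zero gives a = -3.

a = -3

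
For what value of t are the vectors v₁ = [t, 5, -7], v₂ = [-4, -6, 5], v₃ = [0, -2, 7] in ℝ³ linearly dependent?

The vectors are dependent exactly when the determinant of the matrix with rows v₁, v₂, v₃ vanishes.
Cofactor expansion gives det = 84 - 32*t.
This vanishes exactly when t = 21/8.

t = 21/8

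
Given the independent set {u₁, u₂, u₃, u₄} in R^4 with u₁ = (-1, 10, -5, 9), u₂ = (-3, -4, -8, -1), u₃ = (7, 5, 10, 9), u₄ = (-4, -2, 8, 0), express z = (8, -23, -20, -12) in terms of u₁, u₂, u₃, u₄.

z = -2u₁ + 3u₂ + u₃ - 2u₄

Set up the augmented matrix [u₁ | u₂ | u₃ | u₄ | z] and row-reduce.
Back-substitution yields (α₁, …, α₄) = (-2, 3, 1, -2).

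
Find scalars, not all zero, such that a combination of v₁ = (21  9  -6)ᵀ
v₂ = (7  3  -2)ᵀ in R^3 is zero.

Set up α₁v₁ + α₂v₂ = 0 and solve the homogeneous system.
The free variable yields coefficients (1, -3) (any nonzero multiple also works).

v₁ - 3v₂ = 0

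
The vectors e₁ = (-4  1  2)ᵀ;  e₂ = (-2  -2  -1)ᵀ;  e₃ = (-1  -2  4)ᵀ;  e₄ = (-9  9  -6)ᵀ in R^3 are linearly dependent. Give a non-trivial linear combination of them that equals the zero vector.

3e₁ - 3e₃ - e₄ = 0

Set up α₁e₁ + … + α₄e₄ = 0 and solve the homogeneous system.
The free variable yields coefficients (3, 0, -3, -1) (any nonzero multiple also works).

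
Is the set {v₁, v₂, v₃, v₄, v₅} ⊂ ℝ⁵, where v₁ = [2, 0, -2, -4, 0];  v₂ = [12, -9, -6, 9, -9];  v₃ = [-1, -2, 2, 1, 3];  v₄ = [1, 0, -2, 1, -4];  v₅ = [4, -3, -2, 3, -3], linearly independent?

linearly dependent

One vector is a scalar multiple of another, so the set is dependent.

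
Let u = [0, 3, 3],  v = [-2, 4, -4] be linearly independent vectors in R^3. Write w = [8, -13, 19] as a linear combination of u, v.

w = u - 4v

Set up the augmented matrix [u | v | w] and row-reduce.
Row-reducing the augmented matrix gives the unique coefficients (c₁, c₂) = (1, -4).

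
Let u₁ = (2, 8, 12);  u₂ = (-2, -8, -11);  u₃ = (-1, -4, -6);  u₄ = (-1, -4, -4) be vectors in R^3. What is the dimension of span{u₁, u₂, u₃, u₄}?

dim = 2

Put the 3×4 matrix [u₁|u₂|u₃|u₄] into echelon form.
Reduction leaves 2 leading entries, giving rank 2.
(With 4 elements in a 3-dimensional space the rank is at most 3.)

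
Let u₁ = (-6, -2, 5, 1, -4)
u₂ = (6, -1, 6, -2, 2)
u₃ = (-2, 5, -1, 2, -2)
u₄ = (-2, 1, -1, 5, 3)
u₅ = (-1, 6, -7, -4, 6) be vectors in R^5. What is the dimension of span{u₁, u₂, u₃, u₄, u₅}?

Form the matrix with u₁, u₂, u₃, u₄, u₅ as columns and reduce.
There are 5 pivot columns, so rank = 5.

dim = 5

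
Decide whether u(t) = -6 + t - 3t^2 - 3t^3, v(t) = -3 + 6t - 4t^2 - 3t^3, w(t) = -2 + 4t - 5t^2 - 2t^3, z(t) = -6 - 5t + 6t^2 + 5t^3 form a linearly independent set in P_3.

linearly independent

Take coordinates with respect to the standard basis {1, t, …, t^3}.
Place the vectors as rows of a 4×4 matrix and reduce to echelon form.
The reduction yields 4 nonzero rows, so the rank is 4.
Since rank = 4 (the number of vectors), the set is linearly independent.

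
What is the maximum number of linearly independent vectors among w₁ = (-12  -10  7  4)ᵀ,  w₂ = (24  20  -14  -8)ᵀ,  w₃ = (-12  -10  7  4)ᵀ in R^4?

1

Form the matrix with w₁, w₂, w₃ as columns and reduce.
Reduction leaves 1 leading entry, giving rank 1.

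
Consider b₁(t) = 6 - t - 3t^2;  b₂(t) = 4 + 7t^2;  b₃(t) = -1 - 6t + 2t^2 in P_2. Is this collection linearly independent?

Take coordinates with respect to the standard basis {1, t, t^2}.
Row-reduce the matrix whose columns are b₁, b₂, b₃.
The reduction yields 3 nonzero rows, so the rank is 3.
Since rank = 3 (the number of vectors), the set is linearly independent.

linearly independent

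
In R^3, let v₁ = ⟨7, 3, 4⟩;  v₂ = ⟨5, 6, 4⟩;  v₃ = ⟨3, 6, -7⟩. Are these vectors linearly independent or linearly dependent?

linearly independent

Place the vectors as rows of a 3×3 matrix and reduce to echelon form.
The reduction yields 3 nonzero rows, so the rank is 3.
Since rank = 3 (the number of vectors), the set is linearly independent.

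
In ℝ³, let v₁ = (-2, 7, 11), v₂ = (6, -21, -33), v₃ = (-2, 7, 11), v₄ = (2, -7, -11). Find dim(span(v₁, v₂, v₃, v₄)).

Put the 3×4 matrix [v₁|v₂|v₃|v₄] into echelon form.
Reduction leaves 1 leading entry, giving rank 1.
(With 4 elements in a 3-dimensional space the rank is at most 3.)

dim = 1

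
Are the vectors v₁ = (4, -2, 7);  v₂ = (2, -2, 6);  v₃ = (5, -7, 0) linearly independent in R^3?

linearly independent

The matrix [v₁|v₂|v₃] has determinant 80.
A nonzero determinant means the columns are linearly independent.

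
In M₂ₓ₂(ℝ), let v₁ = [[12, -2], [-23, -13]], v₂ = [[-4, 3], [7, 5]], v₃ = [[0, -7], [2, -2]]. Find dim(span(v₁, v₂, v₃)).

Represent each element by its coordinate vector in ℝ⁴.
Apply Gaussian elimination to the matrix whose rows are v₁, v₂, v₃.
The echelon form has 2 nonzero rows, so the rank is 2.

dim = 2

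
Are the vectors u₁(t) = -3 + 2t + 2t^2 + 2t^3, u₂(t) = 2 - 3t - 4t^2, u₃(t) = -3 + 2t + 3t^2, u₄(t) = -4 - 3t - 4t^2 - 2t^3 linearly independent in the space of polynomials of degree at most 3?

Write each element as a coordinate vector in ℝ⁴ using {1, t, …, t^3}.
Row-reduce the matrix whose columns are u₁, u₂, u₃, u₄.
The reduction yields 4 nonzero rows, so the rank is 4.
Since rank = 4 (the number of vectors), the set is linearly independent.

linearly independent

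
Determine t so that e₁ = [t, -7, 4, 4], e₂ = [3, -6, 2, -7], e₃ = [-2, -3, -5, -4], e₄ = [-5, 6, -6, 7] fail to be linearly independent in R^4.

t = 33/2

Place the vectors as rows of a 4×4 matrix; dependence ⇔ determinant zero.
Cofactor expansion gives det = 12*t - 198.
Setting this to zero gives t = 33/2.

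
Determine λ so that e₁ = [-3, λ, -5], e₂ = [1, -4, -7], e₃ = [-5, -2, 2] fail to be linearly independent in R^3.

λ = -16/3

Dependence holds iff the 3×3 matrix [e₁ e₂ e₃] is singular.
Cofactor expansion gives det = 33*λ + 176.
Solving 33*λ + 176 = 0 yields λ = -16/3.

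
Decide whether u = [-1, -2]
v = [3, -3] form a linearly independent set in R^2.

linearly independent

Form the 2×2 matrix with these as columns; its determinant is 9.
A nonzero determinant means the columns are linearly independent.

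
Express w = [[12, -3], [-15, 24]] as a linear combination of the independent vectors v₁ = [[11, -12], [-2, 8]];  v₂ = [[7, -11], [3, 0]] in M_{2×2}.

Work in coordinates with respect to the standard basis {E₁₁, E₁₂, E₂₁, E₂₂}.
Since v₁, v₂ are independent, the coefficients expressing w are uniquely determined by a linear system.
Row-reducing the augmented matrix gives the unique coefficients (α₁, α₂) = (3, -3).

w = 3v₁ - 3v₂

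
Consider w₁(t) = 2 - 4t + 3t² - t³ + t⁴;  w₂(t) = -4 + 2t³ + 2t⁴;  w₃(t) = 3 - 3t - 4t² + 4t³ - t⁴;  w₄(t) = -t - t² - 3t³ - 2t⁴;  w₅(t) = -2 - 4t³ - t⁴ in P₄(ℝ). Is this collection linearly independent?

Take coordinates with respect to the standard basis {1, t, …, t⁴}.
Row-reduce the matrix whose columns are w₁, w₂, w₃, w₄, w₅.
The reduction yields 5 nonzero rows, so the rank is 5.
Since rank = 5 (the number of vectors), the set is linearly independent.

linearly independent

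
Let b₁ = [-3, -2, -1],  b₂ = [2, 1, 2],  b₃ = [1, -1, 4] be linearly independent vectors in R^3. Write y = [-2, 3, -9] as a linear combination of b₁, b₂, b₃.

y = b₁ + 2b₂ - 3b₃

Since b₁, b₂, b₃ are independent, the coefficients expressing y are uniquely determined by a linear system.
The system has the unique solution (c₁, c₂, c₃) = (1, 2, -3).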